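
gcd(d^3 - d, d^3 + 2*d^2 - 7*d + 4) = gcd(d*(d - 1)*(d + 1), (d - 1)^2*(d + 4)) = d - 1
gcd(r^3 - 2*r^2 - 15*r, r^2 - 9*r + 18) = 1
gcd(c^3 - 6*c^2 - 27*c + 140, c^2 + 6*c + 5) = c + 5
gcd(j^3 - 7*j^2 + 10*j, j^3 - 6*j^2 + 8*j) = j^2 - 2*j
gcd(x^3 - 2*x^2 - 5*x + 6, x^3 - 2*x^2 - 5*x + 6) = x^3 - 2*x^2 - 5*x + 6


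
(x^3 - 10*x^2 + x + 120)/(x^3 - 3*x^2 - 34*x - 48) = (x - 5)/(x + 2)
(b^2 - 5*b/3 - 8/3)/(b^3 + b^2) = (b - 8/3)/b^2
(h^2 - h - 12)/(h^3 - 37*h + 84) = (h + 3)/(h^2 + 4*h - 21)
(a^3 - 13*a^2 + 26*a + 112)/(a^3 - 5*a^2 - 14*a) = (a - 8)/a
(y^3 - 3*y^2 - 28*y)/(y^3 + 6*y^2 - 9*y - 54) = y*(y^2 - 3*y - 28)/(y^3 + 6*y^2 - 9*y - 54)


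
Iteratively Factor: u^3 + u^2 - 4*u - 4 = (u - 2)*(u^2 + 3*u + 2) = (u - 2)*(u + 1)*(u + 2)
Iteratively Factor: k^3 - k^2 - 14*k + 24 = (k + 4)*(k^2 - 5*k + 6) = (k - 2)*(k + 4)*(k - 3)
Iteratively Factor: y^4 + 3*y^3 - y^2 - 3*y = (y + 1)*(y^3 + 2*y^2 - 3*y) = (y + 1)*(y + 3)*(y^2 - y) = y*(y + 1)*(y + 3)*(y - 1)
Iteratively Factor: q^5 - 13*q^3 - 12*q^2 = (q + 3)*(q^4 - 3*q^3 - 4*q^2) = q*(q + 3)*(q^3 - 3*q^2 - 4*q) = q*(q + 1)*(q + 3)*(q^2 - 4*q) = q*(q - 4)*(q + 1)*(q + 3)*(q)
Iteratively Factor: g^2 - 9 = (g - 3)*(g + 3)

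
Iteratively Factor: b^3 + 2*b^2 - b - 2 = (b + 2)*(b^2 - 1) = (b + 1)*(b + 2)*(b - 1)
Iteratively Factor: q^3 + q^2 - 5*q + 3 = (q - 1)*(q^2 + 2*q - 3) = (q - 1)^2*(q + 3)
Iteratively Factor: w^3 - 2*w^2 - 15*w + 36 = (w + 4)*(w^2 - 6*w + 9) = (w - 3)*(w + 4)*(w - 3)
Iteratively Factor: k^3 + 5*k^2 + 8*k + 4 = (k + 1)*(k^2 + 4*k + 4) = (k + 1)*(k + 2)*(k + 2)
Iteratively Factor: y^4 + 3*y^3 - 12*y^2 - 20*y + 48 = (y + 4)*(y^3 - y^2 - 8*y + 12) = (y - 2)*(y + 4)*(y^2 + y - 6) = (y - 2)*(y + 3)*(y + 4)*(y - 2)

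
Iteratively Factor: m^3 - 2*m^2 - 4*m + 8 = (m + 2)*(m^2 - 4*m + 4) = (m - 2)*(m + 2)*(m - 2)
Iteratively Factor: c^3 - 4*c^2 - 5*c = (c + 1)*(c^2 - 5*c) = c*(c + 1)*(c - 5)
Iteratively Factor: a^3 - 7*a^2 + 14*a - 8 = (a - 1)*(a^2 - 6*a + 8) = (a - 2)*(a - 1)*(a - 4)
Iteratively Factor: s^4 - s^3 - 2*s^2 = (s - 2)*(s^3 + s^2) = s*(s - 2)*(s^2 + s) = s*(s - 2)*(s + 1)*(s)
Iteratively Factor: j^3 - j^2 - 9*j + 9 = (j + 3)*(j^2 - 4*j + 3) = (j - 1)*(j + 3)*(j - 3)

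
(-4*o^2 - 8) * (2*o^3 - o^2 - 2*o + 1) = -8*o^5 + 4*o^4 - 8*o^3 + 4*o^2 + 16*o - 8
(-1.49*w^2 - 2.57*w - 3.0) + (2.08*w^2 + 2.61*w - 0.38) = 0.59*w^2 + 0.04*w - 3.38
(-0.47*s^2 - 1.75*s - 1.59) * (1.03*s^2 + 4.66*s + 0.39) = -0.4841*s^4 - 3.9927*s^3 - 9.976*s^2 - 8.0919*s - 0.6201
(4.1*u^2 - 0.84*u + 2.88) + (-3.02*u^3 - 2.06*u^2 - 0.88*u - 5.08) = -3.02*u^3 + 2.04*u^2 - 1.72*u - 2.2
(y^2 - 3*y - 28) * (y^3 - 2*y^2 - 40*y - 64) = y^5 - 5*y^4 - 62*y^3 + 112*y^2 + 1312*y + 1792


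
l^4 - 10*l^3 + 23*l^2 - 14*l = l*(l - 7)*(l - 2)*(l - 1)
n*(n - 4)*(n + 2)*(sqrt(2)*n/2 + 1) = sqrt(2)*n^4/2 - sqrt(2)*n^3 + n^3 - 4*sqrt(2)*n^2 - 2*n^2 - 8*n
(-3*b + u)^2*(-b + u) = -9*b^3 + 15*b^2*u - 7*b*u^2 + u^3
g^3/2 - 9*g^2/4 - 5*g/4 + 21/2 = (g/2 + 1)*(g - 7/2)*(g - 3)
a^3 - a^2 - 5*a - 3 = (a - 3)*(a + 1)^2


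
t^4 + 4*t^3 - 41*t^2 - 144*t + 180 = (t - 6)*(t - 1)*(t + 5)*(t + 6)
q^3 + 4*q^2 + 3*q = q*(q + 1)*(q + 3)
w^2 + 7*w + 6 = (w + 1)*(w + 6)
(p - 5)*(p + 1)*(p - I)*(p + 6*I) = p^4 - 4*p^3 + 5*I*p^3 + p^2 - 20*I*p^2 - 24*p - 25*I*p - 30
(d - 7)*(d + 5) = d^2 - 2*d - 35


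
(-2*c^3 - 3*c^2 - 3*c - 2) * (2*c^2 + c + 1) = -4*c^5 - 8*c^4 - 11*c^3 - 10*c^2 - 5*c - 2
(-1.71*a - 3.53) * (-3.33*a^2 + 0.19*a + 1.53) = 5.6943*a^3 + 11.43*a^2 - 3.287*a - 5.4009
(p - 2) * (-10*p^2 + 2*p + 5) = -10*p^3 + 22*p^2 + p - 10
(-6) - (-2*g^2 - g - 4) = 2*g^2 + g - 2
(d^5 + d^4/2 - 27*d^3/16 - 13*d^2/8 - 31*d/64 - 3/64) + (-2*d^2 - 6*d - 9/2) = d^5 + d^4/2 - 27*d^3/16 - 29*d^2/8 - 415*d/64 - 291/64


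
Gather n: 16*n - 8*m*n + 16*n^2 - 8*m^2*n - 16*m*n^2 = n^2*(16 - 16*m) + n*(-8*m^2 - 8*m + 16)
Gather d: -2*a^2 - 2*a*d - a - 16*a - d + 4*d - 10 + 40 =-2*a^2 - 17*a + d*(3 - 2*a) + 30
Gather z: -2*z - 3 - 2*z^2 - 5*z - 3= -2*z^2 - 7*z - 6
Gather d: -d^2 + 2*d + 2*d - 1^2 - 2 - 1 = -d^2 + 4*d - 4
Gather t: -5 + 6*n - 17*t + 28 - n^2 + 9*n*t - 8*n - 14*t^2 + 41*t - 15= -n^2 - 2*n - 14*t^2 + t*(9*n + 24) + 8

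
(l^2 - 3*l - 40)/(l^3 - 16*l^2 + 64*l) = (l + 5)/(l*(l - 8))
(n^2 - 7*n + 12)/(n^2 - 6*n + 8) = (n - 3)/(n - 2)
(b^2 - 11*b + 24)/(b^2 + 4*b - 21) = (b - 8)/(b + 7)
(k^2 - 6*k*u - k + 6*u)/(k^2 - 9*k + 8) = (k - 6*u)/(k - 8)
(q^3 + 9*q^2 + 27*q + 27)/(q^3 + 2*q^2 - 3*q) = (q^2 + 6*q + 9)/(q*(q - 1))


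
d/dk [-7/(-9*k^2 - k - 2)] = 7*(-18*k - 1)/(9*k^2 + k + 2)^2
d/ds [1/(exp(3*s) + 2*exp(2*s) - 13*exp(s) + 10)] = (-3*exp(2*s) - 4*exp(s) + 13)*exp(s)/(exp(3*s) + 2*exp(2*s) - 13*exp(s) + 10)^2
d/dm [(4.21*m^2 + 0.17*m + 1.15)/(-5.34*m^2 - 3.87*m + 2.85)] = (-15.3849*m^2 + 36.279*m + 4.935)/(28.5156*m^4 + 41.3316*m^3 - 15.4611*m^2 - 22.059*m + 8.1225)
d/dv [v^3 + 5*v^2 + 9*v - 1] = 3*v^2 + 10*v + 9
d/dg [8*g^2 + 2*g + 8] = 16*g + 2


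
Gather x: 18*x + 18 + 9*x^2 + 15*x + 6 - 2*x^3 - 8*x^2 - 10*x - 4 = -2*x^3 + x^2 + 23*x + 20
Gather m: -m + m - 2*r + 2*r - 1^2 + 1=0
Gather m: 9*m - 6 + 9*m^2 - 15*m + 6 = 9*m^2 - 6*m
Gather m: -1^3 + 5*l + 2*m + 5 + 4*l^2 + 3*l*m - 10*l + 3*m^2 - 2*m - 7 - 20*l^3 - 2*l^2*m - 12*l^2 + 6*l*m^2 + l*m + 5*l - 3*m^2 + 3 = -20*l^3 - 8*l^2 + 6*l*m^2 + m*(-2*l^2 + 4*l)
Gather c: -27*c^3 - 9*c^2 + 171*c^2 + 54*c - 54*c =-27*c^3 + 162*c^2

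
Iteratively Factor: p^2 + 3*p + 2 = (p + 1)*(p + 2)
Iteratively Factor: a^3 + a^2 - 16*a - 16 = (a - 4)*(a^2 + 5*a + 4) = (a - 4)*(a + 4)*(a + 1)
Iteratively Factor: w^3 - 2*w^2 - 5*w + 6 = (w + 2)*(w^2 - 4*w + 3) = (w - 3)*(w + 2)*(w - 1)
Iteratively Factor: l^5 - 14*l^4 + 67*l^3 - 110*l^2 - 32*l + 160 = (l + 1)*(l^4 - 15*l^3 + 82*l^2 - 192*l + 160) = (l - 5)*(l + 1)*(l^3 - 10*l^2 + 32*l - 32) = (l - 5)*(l - 4)*(l + 1)*(l^2 - 6*l + 8) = (l - 5)*(l - 4)*(l - 2)*(l + 1)*(l - 4)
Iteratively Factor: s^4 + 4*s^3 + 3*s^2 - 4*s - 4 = (s - 1)*(s^3 + 5*s^2 + 8*s + 4) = (s - 1)*(s + 2)*(s^2 + 3*s + 2) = (s - 1)*(s + 1)*(s + 2)*(s + 2)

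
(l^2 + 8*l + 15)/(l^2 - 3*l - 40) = (l + 3)/(l - 8)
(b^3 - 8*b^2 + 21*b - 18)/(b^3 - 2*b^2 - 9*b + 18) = (b - 3)/(b + 3)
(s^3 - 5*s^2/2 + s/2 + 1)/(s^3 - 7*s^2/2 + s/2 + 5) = (2*s^2 - s - 1)/(2*s^2 - 3*s - 5)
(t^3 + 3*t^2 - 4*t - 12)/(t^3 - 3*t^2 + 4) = (t^2 + 5*t + 6)/(t^2 - t - 2)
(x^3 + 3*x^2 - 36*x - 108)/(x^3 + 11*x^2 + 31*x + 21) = (x^2 - 36)/(x^2 + 8*x + 7)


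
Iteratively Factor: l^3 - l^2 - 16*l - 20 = (l + 2)*(l^2 - 3*l - 10) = (l + 2)^2*(l - 5)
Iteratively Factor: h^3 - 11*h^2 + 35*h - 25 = (h - 5)*(h^2 - 6*h + 5) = (h - 5)*(h - 1)*(h - 5)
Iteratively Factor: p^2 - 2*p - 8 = (p - 4)*(p + 2)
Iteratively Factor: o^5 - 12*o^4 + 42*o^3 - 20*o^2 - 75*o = (o)*(o^4 - 12*o^3 + 42*o^2 - 20*o - 75) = o*(o - 5)*(o^3 - 7*o^2 + 7*o + 15) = o*(o - 5)*(o + 1)*(o^2 - 8*o + 15) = o*(o - 5)*(o - 3)*(o + 1)*(o - 5)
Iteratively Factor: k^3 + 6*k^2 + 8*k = (k)*(k^2 + 6*k + 8) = k*(k + 2)*(k + 4)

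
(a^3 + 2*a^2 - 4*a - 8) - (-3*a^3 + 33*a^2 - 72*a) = 4*a^3 - 31*a^2 + 68*a - 8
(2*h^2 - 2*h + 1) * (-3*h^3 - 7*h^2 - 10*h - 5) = -6*h^5 - 8*h^4 - 9*h^3 + 3*h^2 - 5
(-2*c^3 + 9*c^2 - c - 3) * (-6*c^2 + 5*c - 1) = 12*c^5 - 64*c^4 + 53*c^3 + 4*c^2 - 14*c + 3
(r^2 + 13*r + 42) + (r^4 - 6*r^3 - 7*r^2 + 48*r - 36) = r^4 - 6*r^3 - 6*r^2 + 61*r + 6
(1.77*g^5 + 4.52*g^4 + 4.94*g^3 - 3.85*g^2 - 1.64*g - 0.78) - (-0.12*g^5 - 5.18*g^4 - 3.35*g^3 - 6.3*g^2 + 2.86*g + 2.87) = 1.89*g^5 + 9.7*g^4 + 8.29*g^3 + 2.45*g^2 - 4.5*g - 3.65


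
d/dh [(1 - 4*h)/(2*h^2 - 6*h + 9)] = 2*(4*h^2 - 2*h - 15)/(4*h^4 - 24*h^3 + 72*h^2 - 108*h + 81)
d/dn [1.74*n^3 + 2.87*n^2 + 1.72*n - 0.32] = 5.22*n^2 + 5.74*n + 1.72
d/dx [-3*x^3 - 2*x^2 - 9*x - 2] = -9*x^2 - 4*x - 9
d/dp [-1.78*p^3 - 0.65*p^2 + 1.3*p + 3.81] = -5.34*p^2 - 1.3*p + 1.3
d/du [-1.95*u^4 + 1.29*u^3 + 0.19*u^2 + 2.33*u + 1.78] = -7.8*u^3 + 3.87*u^2 + 0.38*u + 2.33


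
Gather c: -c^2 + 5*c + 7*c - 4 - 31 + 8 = -c^2 + 12*c - 27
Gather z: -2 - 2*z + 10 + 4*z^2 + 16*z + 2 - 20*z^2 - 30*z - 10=-16*z^2 - 16*z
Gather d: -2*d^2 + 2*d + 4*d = -2*d^2 + 6*d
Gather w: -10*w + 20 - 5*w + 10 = 30 - 15*w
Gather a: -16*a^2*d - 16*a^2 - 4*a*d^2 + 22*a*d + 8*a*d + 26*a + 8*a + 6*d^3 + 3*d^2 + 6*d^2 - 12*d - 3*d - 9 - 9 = a^2*(-16*d - 16) + a*(-4*d^2 + 30*d + 34) + 6*d^3 + 9*d^2 - 15*d - 18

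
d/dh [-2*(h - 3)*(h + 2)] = 2 - 4*h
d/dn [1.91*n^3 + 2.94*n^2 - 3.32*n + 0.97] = 5.73*n^2 + 5.88*n - 3.32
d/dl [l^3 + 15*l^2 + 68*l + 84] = 3*l^2 + 30*l + 68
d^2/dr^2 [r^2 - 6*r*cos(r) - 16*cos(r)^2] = 6*r*cos(r) - 64*sin(r)^2 + 12*sin(r) + 34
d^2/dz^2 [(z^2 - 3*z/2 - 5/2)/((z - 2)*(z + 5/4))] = 12*(-8*z^3 - 60*z + 15)/(64*z^6 - 144*z^5 - 372*z^4 + 693*z^3 + 930*z^2 - 900*z - 1000)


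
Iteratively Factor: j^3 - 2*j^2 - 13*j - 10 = (j - 5)*(j^2 + 3*j + 2) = (j - 5)*(j + 1)*(j + 2)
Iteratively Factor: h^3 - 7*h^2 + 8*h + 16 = (h + 1)*(h^2 - 8*h + 16) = (h - 4)*(h + 1)*(h - 4)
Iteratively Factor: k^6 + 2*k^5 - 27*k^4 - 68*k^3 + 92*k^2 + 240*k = (k)*(k^5 + 2*k^4 - 27*k^3 - 68*k^2 + 92*k + 240) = k*(k - 5)*(k^4 + 7*k^3 + 8*k^2 - 28*k - 48) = k*(k - 5)*(k - 2)*(k^3 + 9*k^2 + 26*k + 24) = k*(k - 5)*(k - 2)*(k + 4)*(k^2 + 5*k + 6) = k*(k - 5)*(k - 2)*(k + 2)*(k + 4)*(k + 3)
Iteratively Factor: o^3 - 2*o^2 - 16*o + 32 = (o + 4)*(o^2 - 6*o + 8) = (o - 4)*(o + 4)*(o - 2)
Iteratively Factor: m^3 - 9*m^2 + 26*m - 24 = (m - 2)*(m^2 - 7*m + 12) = (m - 4)*(m - 2)*(m - 3)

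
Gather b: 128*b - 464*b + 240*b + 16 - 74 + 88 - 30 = -96*b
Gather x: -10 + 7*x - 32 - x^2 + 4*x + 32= -x^2 + 11*x - 10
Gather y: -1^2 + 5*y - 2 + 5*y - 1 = 10*y - 4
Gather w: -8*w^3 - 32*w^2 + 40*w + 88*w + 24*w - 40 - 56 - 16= -8*w^3 - 32*w^2 + 152*w - 112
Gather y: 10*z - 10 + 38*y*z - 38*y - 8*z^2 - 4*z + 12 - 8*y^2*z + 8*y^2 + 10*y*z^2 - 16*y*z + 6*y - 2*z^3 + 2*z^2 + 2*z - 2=y^2*(8 - 8*z) + y*(10*z^2 + 22*z - 32) - 2*z^3 - 6*z^2 + 8*z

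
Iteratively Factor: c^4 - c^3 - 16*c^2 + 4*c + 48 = (c - 2)*(c^3 + c^2 - 14*c - 24) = (c - 2)*(c + 3)*(c^2 - 2*c - 8) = (c - 2)*(c + 2)*(c + 3)*(c - 4)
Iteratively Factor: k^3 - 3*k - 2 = (k + 1)*(k^2 - k - 2) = (k - 2)*(k + 1)*(k + 1)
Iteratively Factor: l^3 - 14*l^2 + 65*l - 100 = (l - 5)*(l^2 - 9*l + 20) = (l - 5)*(l - 4)*(l - 5)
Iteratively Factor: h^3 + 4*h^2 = (h)*(h^2 + 4*h) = h^2*(h + 4)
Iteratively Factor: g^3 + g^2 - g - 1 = (g + 1)*(g^2 - 1) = (g - 1)*(g + 1)*(g + 1)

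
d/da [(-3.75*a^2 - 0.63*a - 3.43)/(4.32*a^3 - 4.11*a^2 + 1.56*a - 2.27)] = (16.2*a^4 + 5.4432*a^3 + 36.0135*a^2 - 11.1696*a + 6.7809)/(18.6624*a^6 - 35.5104*a^5 + 30.3705*a^4 - 32.436*a^3 + 21.093*a^2 - 7.0824*a + 5.1529)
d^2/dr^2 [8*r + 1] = 0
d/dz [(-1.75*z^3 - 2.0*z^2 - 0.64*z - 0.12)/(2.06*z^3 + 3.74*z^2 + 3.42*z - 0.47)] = (-2.425*z^4 - 9.33320000000001*z^3 - 1.2373*z^2 + 2.7776*z + 0.7112)/(4.2436*z^6 + 15.4088*z^5 + 28.078*z^4 + 23.6452*z^3 + 8.1808*z^2 - 3.2148*z + 0.2209)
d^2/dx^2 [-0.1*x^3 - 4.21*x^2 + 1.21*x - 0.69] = -0.6*x - 8.42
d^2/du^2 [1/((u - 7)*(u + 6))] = 2*((u - 7)^2 + (u - 7)*(u + 6) + (u + 6)^2)/((u - 7)^3*(u + 6)^3)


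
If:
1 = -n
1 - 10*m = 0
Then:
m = 1/10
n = -1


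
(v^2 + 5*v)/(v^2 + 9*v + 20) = v/(v + 4)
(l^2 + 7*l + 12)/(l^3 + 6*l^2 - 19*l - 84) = (l + 4)/(l^2 + 3*l - 28)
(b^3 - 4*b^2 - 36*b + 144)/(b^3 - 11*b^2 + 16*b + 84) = (b^2 + 2*b - 24)/(b^2 - 5*b - 14)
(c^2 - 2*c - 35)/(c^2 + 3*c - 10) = (c - 7)/(c - 2)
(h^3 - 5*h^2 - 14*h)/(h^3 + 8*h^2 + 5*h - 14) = h*(h - 7)/(h^2 + 6*h - 7)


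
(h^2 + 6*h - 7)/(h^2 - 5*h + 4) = (h + 7)/(h - 4)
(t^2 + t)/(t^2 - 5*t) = (t + 1)/(t - 5)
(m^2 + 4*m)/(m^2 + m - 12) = m/(m - 3)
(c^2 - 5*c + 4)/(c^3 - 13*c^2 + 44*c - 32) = 1/(c - 8)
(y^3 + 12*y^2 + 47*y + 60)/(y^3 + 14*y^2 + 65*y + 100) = (y + 3)/(y + 5)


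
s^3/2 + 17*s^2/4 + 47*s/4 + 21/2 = (s/2 + 1)*(s + 3)*(s + 7/2)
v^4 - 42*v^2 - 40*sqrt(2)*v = v*(v - 5*sqrt(2))*(v + sqrt(2))*(v + 4*sqrt(2))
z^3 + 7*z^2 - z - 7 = (z - 1)*(z + 1)*(z + 7)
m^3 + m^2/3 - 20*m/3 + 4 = (m - 2)*(m - 2/3)*(m + 3)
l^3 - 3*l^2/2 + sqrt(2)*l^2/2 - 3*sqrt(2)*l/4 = l*(l - 3/2)*(l + sqrt(2)/2)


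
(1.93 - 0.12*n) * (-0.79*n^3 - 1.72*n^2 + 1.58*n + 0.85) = 0.0948*n^4 - 1.3183*n^3 - 3.5092*n^2 + 2.9474*n + 1.6405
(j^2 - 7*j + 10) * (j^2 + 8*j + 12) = j^4 + j^3 - 34*j^2 - 4*j + 120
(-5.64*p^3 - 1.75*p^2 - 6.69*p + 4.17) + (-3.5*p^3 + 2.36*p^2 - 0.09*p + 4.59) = -9.14*p^3 + 0.61*p^2 - 6.78*p + 8.76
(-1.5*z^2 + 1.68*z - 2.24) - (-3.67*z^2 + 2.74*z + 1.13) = 2.17*z^2 - 1.06*z - 3.37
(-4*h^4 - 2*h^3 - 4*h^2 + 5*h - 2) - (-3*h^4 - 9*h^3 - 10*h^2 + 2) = -h^4 + 7*h^3 + 6*h^2 + 5*h - 4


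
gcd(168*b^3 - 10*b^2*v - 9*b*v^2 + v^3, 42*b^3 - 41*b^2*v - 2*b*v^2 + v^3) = -7*b + v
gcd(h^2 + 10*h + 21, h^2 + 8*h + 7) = h + 7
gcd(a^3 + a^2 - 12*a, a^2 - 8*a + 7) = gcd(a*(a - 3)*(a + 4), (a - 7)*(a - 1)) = 1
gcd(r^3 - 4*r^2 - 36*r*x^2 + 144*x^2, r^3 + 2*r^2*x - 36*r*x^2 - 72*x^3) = -r^2 + 36*x^2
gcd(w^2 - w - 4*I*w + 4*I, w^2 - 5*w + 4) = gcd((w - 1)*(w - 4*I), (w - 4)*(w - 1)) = w - 1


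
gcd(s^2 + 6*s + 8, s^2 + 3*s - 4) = s + 4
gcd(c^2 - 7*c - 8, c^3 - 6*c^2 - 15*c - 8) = c^2 - 7*c - 8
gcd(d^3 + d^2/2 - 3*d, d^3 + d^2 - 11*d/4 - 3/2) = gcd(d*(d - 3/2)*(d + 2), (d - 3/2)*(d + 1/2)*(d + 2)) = d^2 + d/2 - 3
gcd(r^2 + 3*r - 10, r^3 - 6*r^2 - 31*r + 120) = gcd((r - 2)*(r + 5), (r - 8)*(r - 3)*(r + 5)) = r + 5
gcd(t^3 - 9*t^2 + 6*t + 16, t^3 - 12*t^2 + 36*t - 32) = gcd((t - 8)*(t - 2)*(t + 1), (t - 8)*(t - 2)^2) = t^2 - 10*t + 16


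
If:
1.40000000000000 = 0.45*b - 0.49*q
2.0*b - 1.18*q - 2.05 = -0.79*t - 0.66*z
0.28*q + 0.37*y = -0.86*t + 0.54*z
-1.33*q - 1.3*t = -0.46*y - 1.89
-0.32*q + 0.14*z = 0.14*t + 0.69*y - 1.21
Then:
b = 11.74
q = 7.92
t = -7.46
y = -2.30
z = -9.36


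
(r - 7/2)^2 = r^2 - 7*r + 49/4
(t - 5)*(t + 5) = t^2 - 25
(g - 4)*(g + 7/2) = g^2 - g/2 - 14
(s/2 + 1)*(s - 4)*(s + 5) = s^3/2 + 3*s^2/2 - 9*s - 20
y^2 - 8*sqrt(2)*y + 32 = (y - 4*sqrt(2))^2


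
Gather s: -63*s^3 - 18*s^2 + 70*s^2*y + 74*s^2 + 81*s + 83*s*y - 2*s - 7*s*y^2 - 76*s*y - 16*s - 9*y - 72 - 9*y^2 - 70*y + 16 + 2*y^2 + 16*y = -63*s^3 + s^2*(70*y + 56) + s*(-7*y^2 + 7*y + 63) - 7*y^2 - 63*y - 56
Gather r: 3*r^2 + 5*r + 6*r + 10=3*r^2 + 11*r + 10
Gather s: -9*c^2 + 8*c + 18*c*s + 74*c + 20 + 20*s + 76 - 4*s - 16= -9*c^2 + 82*c + s*(18*c + 16) + 80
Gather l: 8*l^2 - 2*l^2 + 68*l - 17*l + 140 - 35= 6*l^2 + 51*l + 105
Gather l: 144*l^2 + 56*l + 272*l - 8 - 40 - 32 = 144*l^2 + 328*l - 80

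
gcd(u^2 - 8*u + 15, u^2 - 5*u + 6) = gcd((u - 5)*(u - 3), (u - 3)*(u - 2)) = u - 3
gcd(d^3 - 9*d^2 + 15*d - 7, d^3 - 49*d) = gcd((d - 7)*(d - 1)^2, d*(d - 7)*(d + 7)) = d - 7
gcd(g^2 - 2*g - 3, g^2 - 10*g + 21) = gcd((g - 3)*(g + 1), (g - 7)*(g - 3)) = g - 3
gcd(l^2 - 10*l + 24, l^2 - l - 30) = l - 6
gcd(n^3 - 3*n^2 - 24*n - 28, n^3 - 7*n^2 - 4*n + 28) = n^2 - 5*n - 14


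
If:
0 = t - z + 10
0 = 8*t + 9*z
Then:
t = -90/17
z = 80/17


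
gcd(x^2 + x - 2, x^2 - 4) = x + 2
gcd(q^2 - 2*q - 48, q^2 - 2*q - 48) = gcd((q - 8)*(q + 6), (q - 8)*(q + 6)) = q^2 - 2*q - 48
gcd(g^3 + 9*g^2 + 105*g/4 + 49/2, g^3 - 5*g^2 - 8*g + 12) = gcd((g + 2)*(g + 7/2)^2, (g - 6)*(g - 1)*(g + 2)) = g + 2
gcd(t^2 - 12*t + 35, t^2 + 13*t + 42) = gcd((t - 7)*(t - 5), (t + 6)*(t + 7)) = 1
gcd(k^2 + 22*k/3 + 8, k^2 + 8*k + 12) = k + 6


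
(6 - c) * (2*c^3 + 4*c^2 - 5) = -2*c^4 + 8*c^3 + 24*c^2 + 5*c - 30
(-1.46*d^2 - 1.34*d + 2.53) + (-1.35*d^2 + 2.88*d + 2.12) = -2.81*d^2 + 1.54*d + 4.65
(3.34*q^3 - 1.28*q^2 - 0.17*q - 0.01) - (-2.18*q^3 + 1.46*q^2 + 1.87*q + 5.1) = 5.52*q^3 - 2.74*q^2 - 2.04*q - 5.11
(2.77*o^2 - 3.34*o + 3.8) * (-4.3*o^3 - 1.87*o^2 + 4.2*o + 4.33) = -11.911*o^5 + 9.1821*o^4 + 1.5398*o^3 - 9.1399*o^2 + 1.4978*o + 16.454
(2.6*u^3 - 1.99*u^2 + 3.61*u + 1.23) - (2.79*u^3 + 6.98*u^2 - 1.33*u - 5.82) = -0.19*u^3 - 8.97*u^2 + 4.94*u + 7.05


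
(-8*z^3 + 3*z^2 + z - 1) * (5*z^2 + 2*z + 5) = -40*z^5 - z^4 - 29*z^3 + 12*z^2 + 3*z - 5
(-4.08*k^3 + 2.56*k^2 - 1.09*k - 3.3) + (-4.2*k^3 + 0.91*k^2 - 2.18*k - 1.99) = -8.28*k^3 + 3.47*k^2 - 3.27*k - 5.29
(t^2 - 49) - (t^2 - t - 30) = t - 19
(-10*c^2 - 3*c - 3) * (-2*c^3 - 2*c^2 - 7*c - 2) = 20*c^5 + 26*c^4 + 82*c^3 + 47*c^2 + 27*c + 6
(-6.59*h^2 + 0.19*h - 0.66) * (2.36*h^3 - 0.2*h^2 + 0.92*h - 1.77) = -15.5524*h^5 + 1.7664*h^4 - 7.6584*h^3 + 11.9711*h^2 - 0.9435*h + 1.1682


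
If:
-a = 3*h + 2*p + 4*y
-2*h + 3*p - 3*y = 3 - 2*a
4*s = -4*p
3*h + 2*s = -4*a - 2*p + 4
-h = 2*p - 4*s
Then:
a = 44/41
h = -4/41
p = 2/123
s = -2/123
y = -25/123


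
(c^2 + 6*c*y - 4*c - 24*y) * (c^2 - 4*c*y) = c^4 + 2*c^3*y - 4*c^3 - 24*c^2*y^2 - 8*c^2*y + 96*c*y^2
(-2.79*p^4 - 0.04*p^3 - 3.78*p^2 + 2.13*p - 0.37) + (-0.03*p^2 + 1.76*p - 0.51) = -2.79*p^4 - 0.04*p^3 - 3.81*p^2 + 3.89*p - 0.88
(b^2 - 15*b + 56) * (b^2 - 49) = b^4 - 15*b^3 + 7*b^2 + 735*b - 2744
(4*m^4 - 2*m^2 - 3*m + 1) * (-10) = -40*m^4 + 20*m^2 + 30*m - 10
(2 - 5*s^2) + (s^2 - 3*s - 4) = -4*s^2 - 3*s - 2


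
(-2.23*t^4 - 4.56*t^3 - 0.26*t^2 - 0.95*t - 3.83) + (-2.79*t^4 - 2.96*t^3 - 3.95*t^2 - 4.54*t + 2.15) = -5.02*t^4 - 7.52*t^3 - 4.21*t^2 - 5.49*t - 1.68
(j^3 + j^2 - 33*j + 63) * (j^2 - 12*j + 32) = j^5 - 11*j^4 - 13*j^3 + 491*j^2 - 1812*j + 2016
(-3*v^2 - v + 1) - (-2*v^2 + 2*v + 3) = -v^2 - 3*v - 2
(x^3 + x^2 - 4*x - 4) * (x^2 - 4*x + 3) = x^5 - 3*x^4 - 5*x^3 + 15*x^2 + 4*x - 12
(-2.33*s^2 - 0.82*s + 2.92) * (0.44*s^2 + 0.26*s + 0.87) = -1.0252*s^4 - 0.9666*s^3 - 0.9555*s^2 + 0.0458000000000001*s + 2.5404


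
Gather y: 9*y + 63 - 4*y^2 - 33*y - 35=-4*y^2 - 24*y + 28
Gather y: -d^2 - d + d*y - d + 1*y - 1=-d^2 - 2*d + y*(d + 1) - 1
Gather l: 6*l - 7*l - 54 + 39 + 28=13 - l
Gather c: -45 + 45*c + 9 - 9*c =36*c - 36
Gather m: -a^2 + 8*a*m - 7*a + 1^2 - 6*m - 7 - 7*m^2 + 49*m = -a^2 - 7*a - 7*m^2 + m*(8*a + 43) - 6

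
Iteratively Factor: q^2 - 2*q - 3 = (q - 3)*(q + 1)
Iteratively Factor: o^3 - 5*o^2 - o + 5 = (o - 1)*(o^2 - 4*o - 5) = (o - 5)*(o - 1)*(o + 1)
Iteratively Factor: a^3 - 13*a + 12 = (a - 1)*(a^2 + a - 12) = (a - 3)*(a - 1)*(a + 4)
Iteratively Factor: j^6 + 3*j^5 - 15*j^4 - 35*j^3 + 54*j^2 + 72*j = (j - 2)*(j^5 + 5*j^4 - 5*j^3 - 45*j^2 - 36*j) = (j - 2)*(j + 3)*(j^4 + 2*j^3 - 11*j^2 - 12*j) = (j - 3)*(j - 2)*(j + 3)*(j^3 + 5*j^2 + 4*j) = j*(j - 3)*(j - 2)*(j + 3)*(j^2 + 5*j + 4) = j*(j - 3)*(j - 2)*(j + 1)*(j + 3)*(j + 4)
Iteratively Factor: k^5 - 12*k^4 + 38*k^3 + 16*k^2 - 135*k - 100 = (k - 5)*(k^4 - 7*k^3 + 3*k^2 + 31*k + 20) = (k - 5)^2*(k^3 - 2*k^2 - 7*k - 4) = (k - 5)^2*(k + 1)*(k^2 - 3*k - 4) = (k - 5)^2*(k + 1)^2*(k - 4)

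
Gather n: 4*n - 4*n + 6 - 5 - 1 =0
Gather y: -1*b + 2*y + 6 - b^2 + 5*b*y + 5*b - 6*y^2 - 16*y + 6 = -b^2 + 4*b - 6*y^2 + y*(5*b - 14) + 12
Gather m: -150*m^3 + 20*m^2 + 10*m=-150*m^3 + 20*m^2 + 10*m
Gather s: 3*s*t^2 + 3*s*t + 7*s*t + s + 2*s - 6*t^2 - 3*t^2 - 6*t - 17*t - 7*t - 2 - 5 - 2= s*(3*t^2 + 10*t + 3) - 9*t^2 - 30*t - 9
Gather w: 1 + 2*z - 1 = 2*z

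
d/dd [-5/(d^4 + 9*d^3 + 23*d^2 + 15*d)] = 5*(4*d^3 + 27*d^2 + 46*d + 15)/(d^2*(d^3 + 9*d^2 + 23*d + 15)^2)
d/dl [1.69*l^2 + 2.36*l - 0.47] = 3.38*l + 2.36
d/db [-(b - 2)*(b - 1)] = 3 - 2*b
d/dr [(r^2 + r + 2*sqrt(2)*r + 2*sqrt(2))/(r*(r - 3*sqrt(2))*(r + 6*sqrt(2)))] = (-r^4 - 4*sqrt(2)*r^3 - 2*r^3 - 48*r^2 - 9*sqrt(2)*r^2 - 24*r + 72*sqrt(2))/(r^2*(r^4 + 6*sqrt(2)*r^3 - 54*r^2 - 216*sqrt(2)*r + 1296))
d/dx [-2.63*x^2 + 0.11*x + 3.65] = 0.11 - 5.26*x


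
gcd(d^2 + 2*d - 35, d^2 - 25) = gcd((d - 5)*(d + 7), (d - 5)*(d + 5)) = d - 5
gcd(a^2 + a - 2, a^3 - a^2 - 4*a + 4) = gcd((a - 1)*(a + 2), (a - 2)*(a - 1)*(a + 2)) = a^2 + a - 2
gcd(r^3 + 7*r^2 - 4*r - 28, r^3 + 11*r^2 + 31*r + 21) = r + 7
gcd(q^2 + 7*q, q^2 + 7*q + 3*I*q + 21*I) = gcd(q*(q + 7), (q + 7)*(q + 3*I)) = q + 7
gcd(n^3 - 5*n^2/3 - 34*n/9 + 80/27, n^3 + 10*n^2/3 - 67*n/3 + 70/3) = 1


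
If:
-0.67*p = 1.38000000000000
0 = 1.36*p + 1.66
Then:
No Solution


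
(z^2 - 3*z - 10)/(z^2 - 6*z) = (z^2 - 3*z - 10)/(z*(z - 6))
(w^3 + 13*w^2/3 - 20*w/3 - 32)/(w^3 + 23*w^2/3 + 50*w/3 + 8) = (3*w - 8)/(3*w + 2)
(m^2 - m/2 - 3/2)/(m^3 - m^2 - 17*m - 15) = (m - 3/2)/(m^2 - 2*m - 15)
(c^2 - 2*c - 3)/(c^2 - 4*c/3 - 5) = 3*(c + 1)/(3*c + 5)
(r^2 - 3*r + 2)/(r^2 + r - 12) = (r^2 - 3*r + 2)/(r^2 + r - 12)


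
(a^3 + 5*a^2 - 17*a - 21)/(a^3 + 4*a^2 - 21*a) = (a + 1)/a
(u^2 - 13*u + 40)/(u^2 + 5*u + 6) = (u^2 - 13*u + 40)/(u^2 + 5*u + 6)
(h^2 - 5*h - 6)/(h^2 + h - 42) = (h + 1)/(h + 7)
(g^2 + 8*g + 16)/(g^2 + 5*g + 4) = (g + 4)/(g + 1)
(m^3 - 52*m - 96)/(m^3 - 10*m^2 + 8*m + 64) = (m + 6)/(m - 4)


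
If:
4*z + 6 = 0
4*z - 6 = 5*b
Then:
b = -12/5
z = -3/2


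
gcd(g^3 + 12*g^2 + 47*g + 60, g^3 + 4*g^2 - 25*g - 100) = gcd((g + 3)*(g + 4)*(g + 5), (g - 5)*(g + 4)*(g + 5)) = g^2 + 9*g + 20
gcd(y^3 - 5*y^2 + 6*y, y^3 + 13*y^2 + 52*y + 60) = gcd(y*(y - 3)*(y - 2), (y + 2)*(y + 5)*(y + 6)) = 1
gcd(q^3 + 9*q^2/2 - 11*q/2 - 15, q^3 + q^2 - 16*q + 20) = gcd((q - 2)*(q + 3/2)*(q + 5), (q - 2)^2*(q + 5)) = q^2 + 3*q - 10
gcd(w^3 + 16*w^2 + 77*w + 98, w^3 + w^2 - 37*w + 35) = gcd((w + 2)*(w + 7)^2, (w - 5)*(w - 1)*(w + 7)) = w + 7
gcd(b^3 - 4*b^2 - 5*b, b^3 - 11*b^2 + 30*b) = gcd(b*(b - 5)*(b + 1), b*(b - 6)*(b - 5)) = b^2 - 5*b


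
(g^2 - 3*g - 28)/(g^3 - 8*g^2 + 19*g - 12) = (g^2 - 3*g - 28)/(g^3 - 8*g^2 + 19*g - 12)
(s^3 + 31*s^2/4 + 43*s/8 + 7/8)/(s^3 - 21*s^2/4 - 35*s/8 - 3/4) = (s + 7)/(s - 6)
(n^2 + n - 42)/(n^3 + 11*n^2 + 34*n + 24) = (n^2 + n - 42)/(n^3 + 11*n^2 + 34*n + 24)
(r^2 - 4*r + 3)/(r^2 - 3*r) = (r - 1)/r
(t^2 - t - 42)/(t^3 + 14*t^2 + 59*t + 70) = (t^2 - t - 42)/(t^3 + 14*t^2 + 59*t + 70)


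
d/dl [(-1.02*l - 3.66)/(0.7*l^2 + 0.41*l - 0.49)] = (0.714*l^2 + 5.124*l + 2.0004)/(0.49*l^4 + 0.574*l^3 - 0.5179*l^2 - 0.4018*l + 0.2401)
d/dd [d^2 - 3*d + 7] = 2*d - 3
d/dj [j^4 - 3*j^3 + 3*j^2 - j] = 4*j^3 - 9*j^2 + 6*j - 1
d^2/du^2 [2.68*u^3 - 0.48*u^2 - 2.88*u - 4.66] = 16.08*u - 0.96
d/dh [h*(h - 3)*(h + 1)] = 3*h^2 - 4*h - 3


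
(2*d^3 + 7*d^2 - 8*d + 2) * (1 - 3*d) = -6*d^4 - 19*d^3 + 31*d^2 - 14*d + 2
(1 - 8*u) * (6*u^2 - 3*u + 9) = -48*u^3 + 30*u^2 - 75*u + 9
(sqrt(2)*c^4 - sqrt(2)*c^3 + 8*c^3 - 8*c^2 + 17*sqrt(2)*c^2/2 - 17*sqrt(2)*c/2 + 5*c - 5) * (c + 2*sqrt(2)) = sqrt(2)*c^5 - sqrt(2)*c^4 + 12*c^4 - 12*c^3 + 49*sqrt(2)*c^3/2 - 49*sqrt(2)*c^2/2 + 39*c^2 - 39*c + 10*sqrt(2)*c - 10*sqrt(2)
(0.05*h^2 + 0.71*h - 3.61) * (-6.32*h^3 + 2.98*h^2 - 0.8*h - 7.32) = -0.316*h^5 - 4.3382*h^4 + 24.891*h^3 - 11.6918*h^2 - 2.3092*h + 26.4252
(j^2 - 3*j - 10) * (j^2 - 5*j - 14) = j^4 - 8*j^3 - 9*j^2 + 92*j + 140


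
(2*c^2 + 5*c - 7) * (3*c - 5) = 6*c^3 + 5*c^2 - 46*c + 35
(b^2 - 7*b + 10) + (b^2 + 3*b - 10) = 2*b^2 - 4*b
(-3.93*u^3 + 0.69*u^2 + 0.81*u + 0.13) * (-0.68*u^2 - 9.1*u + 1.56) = 2.6724*u^5 + 35.2938*u^4 - 12.9606*u^3 - 6.383*u^2 + 0.0806*u + 0.2028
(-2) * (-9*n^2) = 18*n^2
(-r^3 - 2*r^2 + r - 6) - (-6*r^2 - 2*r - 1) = -r^3 + 4*r^2 + 3*r - 5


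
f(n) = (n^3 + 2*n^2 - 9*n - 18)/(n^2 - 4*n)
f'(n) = (4 - 2*n)*(n^3 + 2*n^2 - 9*n - 18)/(n^2 - 4*n)^2 + (3*n^2 + 4*n - 9)/(n^2 - 4*n) = (n^4 - 8*n^3 + n^2 + 36*n - 72)/(n^2*(n^2 - 8*n + 16))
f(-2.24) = 0.07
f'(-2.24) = -0.17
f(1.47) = 6.38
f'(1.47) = -2.72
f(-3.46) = -0.17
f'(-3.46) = 0.44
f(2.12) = 4.66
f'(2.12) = -2.97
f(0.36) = 15.98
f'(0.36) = -34.51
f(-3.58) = -0.22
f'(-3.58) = 0.47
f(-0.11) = -37.57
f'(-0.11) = -371.52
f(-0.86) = -2.25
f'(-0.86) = -5.53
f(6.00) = 18.00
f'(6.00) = -1.75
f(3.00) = 0.00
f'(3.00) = -10.00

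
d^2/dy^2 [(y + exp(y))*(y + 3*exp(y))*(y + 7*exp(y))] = 11*y^2*exp(y) + 124*y*exp(2*y) + 44*y*exp(y) + 6*y + 189*exp(3*y) + 124*exp(2*y) + 22*exp(y)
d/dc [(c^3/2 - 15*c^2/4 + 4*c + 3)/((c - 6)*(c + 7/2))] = (4*c^2 + 28*c - 17)/(2*(4*c^2 + 28*c + 49))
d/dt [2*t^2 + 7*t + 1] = 4*t + 7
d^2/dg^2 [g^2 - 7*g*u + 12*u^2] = 2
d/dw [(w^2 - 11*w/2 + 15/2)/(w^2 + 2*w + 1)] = (15*w - 41)/(2*(w^3 + 3*w^2 + 3*w + 1))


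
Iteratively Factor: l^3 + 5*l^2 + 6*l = (l + 3)*(l^2 + 2*l) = (l + 2)*(l + 3)*(l)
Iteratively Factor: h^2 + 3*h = (h)*(h + 3)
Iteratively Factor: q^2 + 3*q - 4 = (q + 4)*(q - 1)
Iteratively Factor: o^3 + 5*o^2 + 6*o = (o + 3)*(o^2 + 2*o) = (o + 2)*(o + 3)*(o)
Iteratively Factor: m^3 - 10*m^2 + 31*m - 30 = (m - 3)*(m^2 - 7*m + 10) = (m - 3)*(m - 2)*(m - 5)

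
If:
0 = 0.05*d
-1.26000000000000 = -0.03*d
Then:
No Solution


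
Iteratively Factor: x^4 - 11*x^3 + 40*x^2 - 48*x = (x - 3)*(x^3 - 8*x^2 + 16*x) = (x - 4)*(x - 3)*(x^2 - 4*x) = x*(x - 4)*(x - 3)*(x - 4)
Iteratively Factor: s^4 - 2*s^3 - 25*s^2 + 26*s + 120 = (s - 3)*(s^3 + s^2 - 22*s - 40) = (s - 5)*(s - 3)*(s^2 + 6*s + 8) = (s - 5)*(s - 3)*(s + 2)*(s + 4)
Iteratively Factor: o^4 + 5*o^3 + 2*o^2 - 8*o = (o + 2)*(o^3 + 3*o^2 - 4*o) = o*(o + 2)*(o^2 + 3*o - 4) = o*(o - 1)*(o + 2)*(o + 4)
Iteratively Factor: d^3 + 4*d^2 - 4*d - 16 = (d + 4)*(d^2 - 4) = (d + 2)*(d + 4)*(d - 2)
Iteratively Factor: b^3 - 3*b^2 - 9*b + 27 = (b - 3)*(b^2 - 9) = (b - 3)*(b + 3)*(b - 3)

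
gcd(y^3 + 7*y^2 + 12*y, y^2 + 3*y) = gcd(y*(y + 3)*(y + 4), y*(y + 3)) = y^2 + 3*y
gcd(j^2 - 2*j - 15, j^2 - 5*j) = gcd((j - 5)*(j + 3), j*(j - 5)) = j - 5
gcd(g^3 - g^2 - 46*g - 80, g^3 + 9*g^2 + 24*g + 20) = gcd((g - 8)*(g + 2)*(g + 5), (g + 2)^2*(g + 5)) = g^2 + 7*g + 10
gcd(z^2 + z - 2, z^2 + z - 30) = 1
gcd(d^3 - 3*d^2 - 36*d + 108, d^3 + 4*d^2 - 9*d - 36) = d - 3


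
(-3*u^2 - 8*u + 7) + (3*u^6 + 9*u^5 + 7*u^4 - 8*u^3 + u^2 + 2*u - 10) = 3*u^6 + 9*u^5 + 7*u^4 - 8*u^3 - 2*u^2 - 6*u - 3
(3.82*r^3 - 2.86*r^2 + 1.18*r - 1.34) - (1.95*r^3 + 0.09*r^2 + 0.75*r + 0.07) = 1.87*r^3 - 2.95*r^2 + 0.43*r - 1.41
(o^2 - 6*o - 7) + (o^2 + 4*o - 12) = 2*o^2 - 2*o - 19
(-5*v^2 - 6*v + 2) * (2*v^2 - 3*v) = -10*v^4 + 3*v^3 + 22*v^2 - 6*v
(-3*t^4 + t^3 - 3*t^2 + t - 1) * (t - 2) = -3*t^5 + 7*t^4 - 5*t^3 + 7*t^2 - 3*t + 2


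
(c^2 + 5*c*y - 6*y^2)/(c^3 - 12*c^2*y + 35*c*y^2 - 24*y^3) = (c + 6*y)/(c^2 - 11*c*y + 24*y^2)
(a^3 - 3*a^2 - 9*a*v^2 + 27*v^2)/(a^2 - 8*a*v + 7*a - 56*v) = (a^3 - 3*a^2 - 9*a*v^2 + 27*v^2)/(a^2 - 8*a*v + 7*a - 56*v)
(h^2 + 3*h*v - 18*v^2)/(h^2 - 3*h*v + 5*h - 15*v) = (h + 6*v)/(h + 5)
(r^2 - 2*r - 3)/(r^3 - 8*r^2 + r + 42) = (r + 1)/(r^2 - 5*r - 14)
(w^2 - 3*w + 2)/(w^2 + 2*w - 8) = (w - 1)/(w + 4)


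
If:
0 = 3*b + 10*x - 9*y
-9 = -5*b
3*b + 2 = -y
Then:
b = 9/5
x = -36/5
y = -37/5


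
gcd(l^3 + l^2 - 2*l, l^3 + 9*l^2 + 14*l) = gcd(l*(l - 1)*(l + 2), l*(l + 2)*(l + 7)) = l^2 + 2*l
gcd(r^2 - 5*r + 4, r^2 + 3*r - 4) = r - 1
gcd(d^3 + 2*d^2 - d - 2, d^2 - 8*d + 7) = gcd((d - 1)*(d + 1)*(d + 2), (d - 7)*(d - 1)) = d - 1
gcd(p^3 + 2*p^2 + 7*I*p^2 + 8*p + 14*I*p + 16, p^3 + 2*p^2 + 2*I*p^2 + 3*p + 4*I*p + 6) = p^2 + p*(2 - I) - 2*I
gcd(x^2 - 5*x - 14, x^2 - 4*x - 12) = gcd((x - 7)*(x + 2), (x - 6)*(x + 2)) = x + 2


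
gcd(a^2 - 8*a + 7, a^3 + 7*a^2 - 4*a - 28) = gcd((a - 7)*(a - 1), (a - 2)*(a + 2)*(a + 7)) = 1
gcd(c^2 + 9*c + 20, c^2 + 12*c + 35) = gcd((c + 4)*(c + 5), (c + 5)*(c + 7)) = c + 5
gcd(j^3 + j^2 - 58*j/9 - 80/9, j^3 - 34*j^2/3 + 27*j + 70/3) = 1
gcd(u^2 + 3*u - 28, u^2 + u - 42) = u + 7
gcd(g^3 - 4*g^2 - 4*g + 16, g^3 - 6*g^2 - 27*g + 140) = g - 4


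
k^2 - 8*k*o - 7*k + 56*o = (k - 7)*(k - 8*o)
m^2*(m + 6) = m^3 + 6*m^2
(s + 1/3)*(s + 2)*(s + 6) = s^3 + 25*s^2/3 + 44*s/3 + 4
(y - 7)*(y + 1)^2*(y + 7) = y^4 + 2*y^3 - 48*y^2 - 98*y - 49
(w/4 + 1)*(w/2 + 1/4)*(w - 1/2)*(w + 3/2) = w^4/8 + 11*w^3/16 + 23*w^2/32 - 11*w/64 - 3/16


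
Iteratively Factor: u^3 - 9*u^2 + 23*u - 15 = (u - 5)*(u^2 - 4*u + 3) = (u - 5)*(u - 3)*(u - 1)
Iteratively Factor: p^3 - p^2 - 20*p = (p - 5)*(p^2 + 4*p) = p*(p - 5)*(p + 4)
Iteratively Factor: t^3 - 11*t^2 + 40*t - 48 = (t - 3)*(t^2 - 8*t + 16) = (t - 4)*(t - 3)*(t - 4)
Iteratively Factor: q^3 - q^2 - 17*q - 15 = (q - 5)*(q^2 + 4*q + 3) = (q - 5)*(q + 3)*(q + 1)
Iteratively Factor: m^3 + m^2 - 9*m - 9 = (m + 3)*(m^2 - 2*m - 3) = (m + 1)*(m + 3)*(m - 3)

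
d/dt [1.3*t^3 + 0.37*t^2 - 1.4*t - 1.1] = 3.9*t^2 + 0.74*t - 1.4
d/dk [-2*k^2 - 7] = -4*k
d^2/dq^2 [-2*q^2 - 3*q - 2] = -4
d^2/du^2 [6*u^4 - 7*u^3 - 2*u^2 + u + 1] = 72*u^2 - 42*u - 4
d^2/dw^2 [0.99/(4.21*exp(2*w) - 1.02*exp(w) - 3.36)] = ((1.0098 - 16.6716*exp(w))*(-4.21*exp(2*w) + 1.02*exp(w) + 3.36) - 0.99*(8.42*exp(w) - 1.02)*(16.84*exp(w) - 2.04)*exp(w))*exp(w)/(-4.21*exp(2*w) + 1.02*exp(w) + 3.36)^3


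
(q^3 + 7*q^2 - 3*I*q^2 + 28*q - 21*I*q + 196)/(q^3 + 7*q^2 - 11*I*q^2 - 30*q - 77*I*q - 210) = (q^2 - 3*I*q + 28)/(q^2 - 11*I*q - 30)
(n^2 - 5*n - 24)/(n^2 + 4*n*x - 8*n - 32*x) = (n + 3)/(n + 4*x)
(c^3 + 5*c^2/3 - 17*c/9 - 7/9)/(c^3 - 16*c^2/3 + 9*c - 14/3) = (9*c^2 + 24*c + 7)/(3*(3*c^2 - 13*c + 14))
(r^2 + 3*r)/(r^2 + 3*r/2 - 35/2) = 2*r*(r + 3)/(2*r^2 + 3*r - 35)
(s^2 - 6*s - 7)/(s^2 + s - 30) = (s^2 - 6*s - 7)/(s^2 + s - 30)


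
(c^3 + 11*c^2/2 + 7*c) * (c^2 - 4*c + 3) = c^5 + 3*c^4/2 - 12*c^3 - 23*c^2/2 + 21*c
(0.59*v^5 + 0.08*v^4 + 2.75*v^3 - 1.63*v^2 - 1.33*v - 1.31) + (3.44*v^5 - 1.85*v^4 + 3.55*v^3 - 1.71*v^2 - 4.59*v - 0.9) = 4.03*v^5 - 1.77*v^4 + 6.3*v^3 - 3.34*v^2 - 5.92*v - 2.21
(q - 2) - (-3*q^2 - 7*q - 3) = 3*q^2 + 8*q + 1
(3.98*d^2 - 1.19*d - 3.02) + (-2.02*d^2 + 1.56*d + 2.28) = 1.96*d^2 + 0.37*d - 0.74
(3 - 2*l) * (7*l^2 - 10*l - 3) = -14*l^3 + 41*l^2 - 24*l - 9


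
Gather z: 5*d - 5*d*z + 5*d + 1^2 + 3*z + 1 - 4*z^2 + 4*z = 10*d - 4*z^2 + z*(7 - 5*d) + 2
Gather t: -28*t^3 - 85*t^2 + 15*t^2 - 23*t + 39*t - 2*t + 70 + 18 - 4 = -28*t^3 - 70*t^2 + 14*t + 84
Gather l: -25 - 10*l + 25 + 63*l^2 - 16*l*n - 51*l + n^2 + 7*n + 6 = 63*l^2 + l*(-16*n - 61) + n^2 + 7*n + 6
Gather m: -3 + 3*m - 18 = 3*m - 21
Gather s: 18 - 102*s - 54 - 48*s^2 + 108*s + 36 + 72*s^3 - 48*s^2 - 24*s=72*s^3 - 96*s^2 - 18*s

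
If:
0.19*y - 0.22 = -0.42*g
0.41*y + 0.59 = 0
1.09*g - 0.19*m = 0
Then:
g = 1.17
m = 6.74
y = -1.44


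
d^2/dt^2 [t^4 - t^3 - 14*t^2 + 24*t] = 12*t^2 - 6*t - 28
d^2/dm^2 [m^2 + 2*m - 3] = 2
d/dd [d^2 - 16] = 2*d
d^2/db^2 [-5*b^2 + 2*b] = -10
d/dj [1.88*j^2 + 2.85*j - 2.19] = 3.76*j + 2.85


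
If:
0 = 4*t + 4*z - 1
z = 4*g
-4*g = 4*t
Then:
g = 1/12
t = -1/12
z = 1/3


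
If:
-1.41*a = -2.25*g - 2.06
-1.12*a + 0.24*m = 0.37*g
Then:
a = 0.177532301015879*m + 0.25058355524871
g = 0.111253575303284*m - 0.758523194266364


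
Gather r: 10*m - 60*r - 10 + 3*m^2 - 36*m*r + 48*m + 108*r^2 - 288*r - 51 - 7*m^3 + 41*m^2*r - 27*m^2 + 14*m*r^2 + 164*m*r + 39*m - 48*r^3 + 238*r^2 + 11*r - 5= -7*m^3 - 24*m^2 + 97*m - 48*r^3 + r^2*(14*m + 346) + r*(41*m^2 + 128*m - 337) - 66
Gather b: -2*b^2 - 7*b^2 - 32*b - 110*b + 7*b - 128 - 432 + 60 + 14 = -9*b^2 - 135*b - 486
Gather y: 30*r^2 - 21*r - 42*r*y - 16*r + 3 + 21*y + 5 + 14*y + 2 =30*r^2 - 37*r + y*(35 - 42*r) + 10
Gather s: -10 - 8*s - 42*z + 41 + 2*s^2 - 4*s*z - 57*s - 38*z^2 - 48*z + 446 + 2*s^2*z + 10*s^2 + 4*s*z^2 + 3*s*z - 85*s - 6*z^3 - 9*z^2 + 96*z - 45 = s^2*(2*z + 12) + s*(4*z^2 - z - 150) - 6*z^3 - 47*z^2 + 6*z + 432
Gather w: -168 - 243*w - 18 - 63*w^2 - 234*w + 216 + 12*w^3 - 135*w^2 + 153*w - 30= 12*w^3 - 198*w^2 - 324*w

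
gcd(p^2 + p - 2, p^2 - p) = p - 1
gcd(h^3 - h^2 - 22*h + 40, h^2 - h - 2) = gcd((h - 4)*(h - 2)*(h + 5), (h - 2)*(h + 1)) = h - 2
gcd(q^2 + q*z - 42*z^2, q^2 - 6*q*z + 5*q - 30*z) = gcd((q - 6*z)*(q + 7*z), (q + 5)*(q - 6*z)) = -q + 6*z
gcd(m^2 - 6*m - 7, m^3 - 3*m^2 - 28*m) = m - 7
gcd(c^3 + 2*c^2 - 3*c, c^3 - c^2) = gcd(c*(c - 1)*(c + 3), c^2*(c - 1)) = c^2 - c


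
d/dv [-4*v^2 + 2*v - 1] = 2 - 8*v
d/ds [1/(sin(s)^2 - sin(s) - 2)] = (1 - 2*sin(s))*cos(s)/(sin(s) + cos(s)^2 + 1)^2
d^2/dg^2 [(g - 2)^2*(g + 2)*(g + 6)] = 12*g^2 + 24*g - 32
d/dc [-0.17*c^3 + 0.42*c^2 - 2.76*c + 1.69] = -0.51*c^2 + 0.84*c - 2.76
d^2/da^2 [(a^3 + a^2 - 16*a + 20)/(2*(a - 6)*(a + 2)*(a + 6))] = (-a^6 + 60*a^5 + 564*a^4 + 1696*a^3 - 624*a^2 + 8640*a + 75456)/(a^9 + 6*a^8 - 96*a^7 - 640*a^6 + 2592*a^5 + 22464*a^4 - 248832*a^2 - 559872*a - 373248)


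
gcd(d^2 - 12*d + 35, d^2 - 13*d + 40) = d - 5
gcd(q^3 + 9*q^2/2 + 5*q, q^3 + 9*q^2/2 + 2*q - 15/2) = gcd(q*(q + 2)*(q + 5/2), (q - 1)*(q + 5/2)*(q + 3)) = q + 5/2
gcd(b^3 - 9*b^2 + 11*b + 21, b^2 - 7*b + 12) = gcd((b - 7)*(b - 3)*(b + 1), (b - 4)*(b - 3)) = b - 3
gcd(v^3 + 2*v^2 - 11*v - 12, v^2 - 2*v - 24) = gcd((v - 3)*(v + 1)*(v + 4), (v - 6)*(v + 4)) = v + 4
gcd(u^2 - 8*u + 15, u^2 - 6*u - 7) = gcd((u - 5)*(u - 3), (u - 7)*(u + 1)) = 1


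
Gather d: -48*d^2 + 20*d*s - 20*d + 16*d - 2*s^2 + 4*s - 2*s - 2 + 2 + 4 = -48*d^2 + d*(20*s - 4) - 2*s^2 + 2*s + 4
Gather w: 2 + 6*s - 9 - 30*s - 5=-24*s - 12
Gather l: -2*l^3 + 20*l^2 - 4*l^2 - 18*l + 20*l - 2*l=-2*l^3 + 16*l^2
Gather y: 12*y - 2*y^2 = -2*y^2 + 12*y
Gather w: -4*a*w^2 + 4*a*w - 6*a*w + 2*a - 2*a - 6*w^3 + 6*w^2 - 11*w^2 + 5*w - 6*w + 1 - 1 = -6*w^3 + w^2*(-4*a - 5) + w*(-2*a - 1)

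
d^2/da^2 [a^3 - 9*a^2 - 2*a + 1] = 6*a - 18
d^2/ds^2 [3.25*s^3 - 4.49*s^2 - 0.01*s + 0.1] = 19.5*s - 8.98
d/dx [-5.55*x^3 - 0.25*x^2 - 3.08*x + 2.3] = -16.65*x^2 - 0.5*x - 3.08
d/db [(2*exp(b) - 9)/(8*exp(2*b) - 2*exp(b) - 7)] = 16*(-exp(2*b) + 9*exp(b) - 2)*exp(b)/(64*exp(4*b) - 32*exp(3*b) - 108*exp(2*b) + 28*exp(b) + 49)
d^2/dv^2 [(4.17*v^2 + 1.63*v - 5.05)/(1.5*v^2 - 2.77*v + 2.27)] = (1.4210854715202e-14*v^4 + 41.9877*v^3 - 153.3681*v^2 + 92.5956*v + 20.36795)/(3.375*v^6 - 18.6975*v^5 + 49.85055*v^4 - 77.845033*v^3 + 75.440499*v^2 - 42.820599*v + 11.697083)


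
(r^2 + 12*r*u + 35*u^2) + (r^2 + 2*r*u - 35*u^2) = 2*r^2 + 14*r*u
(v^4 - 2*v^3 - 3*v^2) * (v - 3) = v^5 - 5*v^4 + 3*v^3 + 9*v^2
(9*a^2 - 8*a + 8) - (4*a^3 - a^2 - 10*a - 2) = -4*a^3 + 10*a^2 + 2*a + 10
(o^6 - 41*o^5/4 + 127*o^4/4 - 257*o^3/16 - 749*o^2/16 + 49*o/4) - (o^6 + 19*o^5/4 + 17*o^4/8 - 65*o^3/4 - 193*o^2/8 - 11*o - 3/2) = -15*o^5 + 237*o^4/8 + 3*o^3/16 - 363*o^2/16 + 93*o/4 + 3/2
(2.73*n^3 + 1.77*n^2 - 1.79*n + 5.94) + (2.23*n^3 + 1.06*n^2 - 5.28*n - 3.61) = 4.96*n^3 + 2.83*n^2 - 7.07*n + 2.33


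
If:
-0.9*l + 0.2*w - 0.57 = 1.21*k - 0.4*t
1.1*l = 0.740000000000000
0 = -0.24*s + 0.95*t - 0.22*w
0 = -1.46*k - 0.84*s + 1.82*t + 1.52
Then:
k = 0.253217188831833*w - 0.482758816203027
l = 0.67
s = 0.136178735022834*w + 5.8515683224629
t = 0.265981996216295*w + 1.47829094462221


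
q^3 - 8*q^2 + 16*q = q*(q - 4)^2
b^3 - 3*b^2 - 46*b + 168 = (b - 6)*(b - 4)*(b + 7)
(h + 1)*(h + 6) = h^2 + 7*h + 6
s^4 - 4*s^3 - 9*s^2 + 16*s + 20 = (s - 5)*(s - 2)*(s + 1)*(s + 2)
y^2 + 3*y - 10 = (y - 2)*(y + 5)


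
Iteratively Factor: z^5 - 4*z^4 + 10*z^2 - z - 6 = (z - 3)*(z^4 - z^3 - 3*z^2 + z + 2) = (z - 3)*(z - 2)*(z^3 + z^2 - z - 1) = (z - 3)*(z - 2)*(z + 1)*(z^2 - 1) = (z - 3)*(z - 2)*(z + 1)^2*(z - 1)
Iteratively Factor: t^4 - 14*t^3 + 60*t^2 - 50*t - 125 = (t - 5)*(t^3 - 9*t^2 + 15*t + 25) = (t - 5)^2*(t^2 - 4*t - 5) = (t - 5)^2*(t + 1)*(t - 5)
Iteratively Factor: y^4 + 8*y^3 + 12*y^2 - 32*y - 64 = (y + 4)*(y^3 + 4*y^2 - 4*y - 16) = (y - 2)*(y + 4)*(y^2 + 6*y + 8) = (y - 2)*(y + 2)*(y + 4)*(y + 4)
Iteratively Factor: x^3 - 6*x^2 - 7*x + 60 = (x - 4)*(x^2 - 2*x - 15) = (x - 4)*(x + 3)*(x - 5)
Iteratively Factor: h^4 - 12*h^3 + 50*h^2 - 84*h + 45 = (h - 3)*(h^3 - 9*h^2 + 23*h - 15) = (h - 3)*(h - 1)*(h^2 - 8*h + 15) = (h - 5)*(h - 3)*(h - 1)*(h - 3)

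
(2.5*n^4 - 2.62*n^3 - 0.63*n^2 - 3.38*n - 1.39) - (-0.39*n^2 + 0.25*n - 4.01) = 2.5*n^4 - 2.62*n^3 - 0.24*n^2 - 3.63*n + 2.62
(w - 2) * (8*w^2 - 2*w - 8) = 8*w^3 - 18*w^2 - 4*w + 16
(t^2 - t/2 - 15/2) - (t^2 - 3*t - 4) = 5*t/2 - 7/2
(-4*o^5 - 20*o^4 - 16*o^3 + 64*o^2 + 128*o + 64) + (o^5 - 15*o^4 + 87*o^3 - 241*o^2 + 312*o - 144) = -3*o^5 - 35*o^4 + 71*o^3 - 177*o^2 + 440*o - 80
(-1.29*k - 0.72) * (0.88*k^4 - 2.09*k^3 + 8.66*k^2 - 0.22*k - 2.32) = -1.1352*k^5 + 2.0625*k^4 - 9.6666*k^3 - 5.9514*k^2 + 3.1512*k + 1.6704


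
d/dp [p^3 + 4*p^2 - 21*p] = 3*p^2 + 8*p - 21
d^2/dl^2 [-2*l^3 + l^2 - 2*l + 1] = 2 - 12*l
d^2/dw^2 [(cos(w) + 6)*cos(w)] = -6*cos(w) - 2*cos(2*w)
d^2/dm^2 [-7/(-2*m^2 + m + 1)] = 14*(4*m^2 - 2*m - (4*m - 1)^2 - 2)/(-2*m^2 + m + 1)^3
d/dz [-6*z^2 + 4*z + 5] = 4 - 12*z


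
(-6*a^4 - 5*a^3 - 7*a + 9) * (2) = -12*a^4 - 10*a^3 - 14*a + 18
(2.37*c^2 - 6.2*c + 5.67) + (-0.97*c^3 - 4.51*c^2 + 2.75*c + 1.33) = -0.97*c^3 - 2.14*c^2 - 3.45*c + 7.0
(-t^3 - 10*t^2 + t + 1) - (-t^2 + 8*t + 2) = -t^3 - 9*t^2 - 7*t - 1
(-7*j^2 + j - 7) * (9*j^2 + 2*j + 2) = -63*j^4 - 5*j^3 - 75*j^2 - 12*j - 14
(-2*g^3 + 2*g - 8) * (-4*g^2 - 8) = 8*g^5 + 8*g^3 + 32*g^2 - 16*g + 64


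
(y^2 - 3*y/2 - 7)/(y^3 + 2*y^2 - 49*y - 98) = (y - 7/2)/(y^2 - 49)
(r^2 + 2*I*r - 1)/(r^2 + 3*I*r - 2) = (r + I)/(r + 2*I)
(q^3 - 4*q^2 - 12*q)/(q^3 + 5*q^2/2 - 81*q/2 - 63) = 2*q*(q + 2)/(2*q^2 + 17*q + 21)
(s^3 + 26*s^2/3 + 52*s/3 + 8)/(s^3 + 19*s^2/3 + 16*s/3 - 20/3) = (3*s^2 + 20*s + 12)/(3*s^2 + 13*s - 10)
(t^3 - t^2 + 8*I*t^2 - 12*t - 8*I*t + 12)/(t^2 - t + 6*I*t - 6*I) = t + 2*I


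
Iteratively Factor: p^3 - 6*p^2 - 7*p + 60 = (p + 3)*(p^2 - 9*p + 20) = (p - 5)*(p + 3)*(p - 4)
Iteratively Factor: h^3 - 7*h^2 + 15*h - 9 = (h - 1)*(h^2 - 6*h + 9) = (h - 3)*(h - 1)*(h - 3)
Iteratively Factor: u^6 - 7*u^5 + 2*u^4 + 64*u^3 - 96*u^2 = (u)*(u^5 - 7*u^4 + 2*u^3 + 64*u^2 - 96*u) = u*(u - 4)*(u^4 - 3*u^3 - 10*u^2 + 24*u) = u*(u - 4)*(u + 3)*(u^3 - 6*u^2 + 8*u) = u*(u - 4)*(u - 2)*(u + 3)*(u^2 - 4*u) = u^2*(u - 4)*(u - 2)*(u + 3)*(u - 4)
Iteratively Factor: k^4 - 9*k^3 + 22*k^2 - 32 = (k - 4)*(k^3 - 5*k^2 + 2*k + 8) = (k - 4)*(k - 2)*(k^2 - 3*k - 4) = (k - 4)^2*(k - 2)*(k + 1)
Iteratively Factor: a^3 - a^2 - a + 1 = (a - 1)*(a^2 - 1) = (a - 1)^2*(a + 1)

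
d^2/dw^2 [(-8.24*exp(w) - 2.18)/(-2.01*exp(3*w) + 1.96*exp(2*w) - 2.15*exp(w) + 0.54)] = (133.161696*exp(6*w) - 18.12015*exp(5*w) - 205.253464*exp(4*w) + 203.3319*exp(3*w) - 58.591308*exp(2*w) + 10.414442*exp(w) + 4.933764)*exp(w)/(8.120601*exp(9*w) - 23.755788*exp(8*w) + 49.223493*exp(7*w) - 64.895338*exp(6*w) + 65.416299*exp(5*w) - 47.405352*exp(4*w) + 25.350083*exp(3*w) - 9.203058*exp(2*w) + 1.88082*exp(w) - 0.157464)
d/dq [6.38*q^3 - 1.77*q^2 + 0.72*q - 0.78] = 19.14*q^2 - 3.54*q + 0.72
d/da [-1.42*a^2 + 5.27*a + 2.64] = 5.27 - 2.84*a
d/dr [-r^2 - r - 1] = -2*r - 1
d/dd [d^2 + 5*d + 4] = 2*d + 5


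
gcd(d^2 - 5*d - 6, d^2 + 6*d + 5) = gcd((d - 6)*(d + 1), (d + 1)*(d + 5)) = d + 1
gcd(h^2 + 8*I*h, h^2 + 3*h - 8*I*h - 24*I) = 1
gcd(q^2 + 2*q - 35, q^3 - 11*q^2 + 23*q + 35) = q - 5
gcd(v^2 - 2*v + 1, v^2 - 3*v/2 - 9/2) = 1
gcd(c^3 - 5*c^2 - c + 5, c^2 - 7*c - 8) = c + 1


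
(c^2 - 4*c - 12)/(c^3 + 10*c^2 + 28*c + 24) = (c - 6)/(c^2 + 8*c + 12)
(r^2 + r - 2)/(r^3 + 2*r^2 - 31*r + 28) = (r + 2)/(r^2 + 3*r - 28)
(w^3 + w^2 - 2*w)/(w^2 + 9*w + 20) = w*(w^2 + w - 2)/(w^2 + 9*w + 20)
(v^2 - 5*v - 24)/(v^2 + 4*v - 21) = (v^2 - 5*v - 24)/(v^2 + 4*v - 21)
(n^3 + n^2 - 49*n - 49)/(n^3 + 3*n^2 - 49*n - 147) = (n + 1)/(n + 3)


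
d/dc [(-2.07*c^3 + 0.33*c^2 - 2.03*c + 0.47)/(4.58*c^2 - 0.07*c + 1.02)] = (-9.4806*c^4 + 0.2898*c^3 + 2.9401*c^2 - 3.632*c - 2.0377)/(20.9764*c^4 - 0.6412*c^3 + 9.3481*c^2 - 0.1428*c + 1.0404)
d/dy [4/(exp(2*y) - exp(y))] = 4*(1 - 2*exp(y))*exp(-y)/(1 - exp(y))^2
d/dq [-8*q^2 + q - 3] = 1 - 16*q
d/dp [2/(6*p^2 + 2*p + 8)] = (-6*p - 1)/(3*p^2 + p + 4)^2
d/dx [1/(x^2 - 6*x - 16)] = 2*(3 - x)/(-x^2 + 6*x + 16)^2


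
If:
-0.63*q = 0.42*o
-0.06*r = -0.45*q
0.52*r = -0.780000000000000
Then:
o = 0.30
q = -0.20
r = -1.50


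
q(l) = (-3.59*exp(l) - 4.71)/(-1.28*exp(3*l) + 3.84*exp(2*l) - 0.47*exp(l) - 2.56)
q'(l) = (-3.59*exp(l) - 4.71)*(3.84*exp(3*l) - 7.68*exp(2*l) + 0.47*exp(l))/(-1.28*exp(3*l) + 3.84*exp(2*l) - 0.47*exp(l) - 2.56)^2 - 3.59*exp(l)/(-1.28*exp(3*l) + 3.84*exp(2*l) - 0.47*exp(l) - 2.56)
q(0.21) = -30.35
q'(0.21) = 378.14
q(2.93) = 0.01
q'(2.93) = -0.02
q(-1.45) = 2.24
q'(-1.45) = 0.58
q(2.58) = 0.02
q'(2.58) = -0.05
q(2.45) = 0.03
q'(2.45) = -0.08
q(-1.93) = 2.05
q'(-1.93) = 0.27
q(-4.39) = 1.85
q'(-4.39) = 0.01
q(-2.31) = 1.97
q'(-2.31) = 0.16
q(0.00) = 17.66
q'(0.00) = 134.26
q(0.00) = 17.66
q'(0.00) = 134.26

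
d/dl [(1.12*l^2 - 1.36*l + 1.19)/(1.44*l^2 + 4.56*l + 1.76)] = (7.0656*l^2 + 0.515200000000001*l - 7.82)/(2.0736*l^4 + 13.1328*l^3 + 25.8624*l^2 + 16.0512*l + 3.0976)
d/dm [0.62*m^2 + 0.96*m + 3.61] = 1.24*m + 0.96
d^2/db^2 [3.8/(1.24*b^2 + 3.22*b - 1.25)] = (-11.68576*b^2 - 30.34528*b + 3.8*(2.48*b + 3.22)*(4.96*b + 6.44) + 11.78)/(1.24*b^2 + 3.22*b - 1.25)^3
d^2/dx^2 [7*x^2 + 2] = 14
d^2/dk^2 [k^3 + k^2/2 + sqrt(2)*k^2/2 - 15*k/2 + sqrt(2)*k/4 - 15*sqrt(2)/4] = 6*k + 1 + sqrt(2)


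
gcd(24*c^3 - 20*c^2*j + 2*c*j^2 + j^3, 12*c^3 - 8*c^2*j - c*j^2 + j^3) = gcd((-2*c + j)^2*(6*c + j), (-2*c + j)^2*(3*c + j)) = 4*c^2 - 4*c*j + j^2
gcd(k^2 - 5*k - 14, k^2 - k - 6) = k + 2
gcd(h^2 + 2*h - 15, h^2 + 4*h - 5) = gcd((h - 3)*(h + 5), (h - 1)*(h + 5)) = h + 5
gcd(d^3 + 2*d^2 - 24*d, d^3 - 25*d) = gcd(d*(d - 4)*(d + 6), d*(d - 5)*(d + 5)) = d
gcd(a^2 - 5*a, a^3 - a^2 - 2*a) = a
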